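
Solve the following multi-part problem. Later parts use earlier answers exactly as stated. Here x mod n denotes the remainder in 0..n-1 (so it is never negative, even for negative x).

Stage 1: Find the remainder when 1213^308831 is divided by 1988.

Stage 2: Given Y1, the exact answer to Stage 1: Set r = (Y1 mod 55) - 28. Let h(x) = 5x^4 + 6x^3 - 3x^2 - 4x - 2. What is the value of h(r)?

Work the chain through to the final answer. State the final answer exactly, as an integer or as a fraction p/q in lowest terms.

691598

Stage 1: squarings mod 1988: 1213^1=1213, 1213^2=249, 1213^4=373, 1213^8=1957, 1213^16=961, 1213^32=1089, 1213^64=1073, 1213^128=277, 1213^256=1185, 1213^512=697, 1213^1024=737, 1213^2048=445, 1213^4096=1213, 1213^8192=249, 1213^16384=373, 1213^32768=1957, 1213^65536=961, 1213^131072=1089, 1213^262144=1073; 1213^308831 = 1213^1 * 1213^2 * 1213^4 * 1213^8 * 1213^16 * 1213^64 * 1213^512 * 1213^1024 * 1213^4096 * 1213^8192 * 1213^32768 * 1213^262144 = 1257 (mod 1988); answer 1257
Stage 2: Y1 = 1257; r = 19; 5*(19)^4 + 6*(19)^3 - 3*(19)^2 - 4*(19)^1 - 2 = (651605) + (41154) + (-1083) + (-76) + (-2) = 691598; answer 691598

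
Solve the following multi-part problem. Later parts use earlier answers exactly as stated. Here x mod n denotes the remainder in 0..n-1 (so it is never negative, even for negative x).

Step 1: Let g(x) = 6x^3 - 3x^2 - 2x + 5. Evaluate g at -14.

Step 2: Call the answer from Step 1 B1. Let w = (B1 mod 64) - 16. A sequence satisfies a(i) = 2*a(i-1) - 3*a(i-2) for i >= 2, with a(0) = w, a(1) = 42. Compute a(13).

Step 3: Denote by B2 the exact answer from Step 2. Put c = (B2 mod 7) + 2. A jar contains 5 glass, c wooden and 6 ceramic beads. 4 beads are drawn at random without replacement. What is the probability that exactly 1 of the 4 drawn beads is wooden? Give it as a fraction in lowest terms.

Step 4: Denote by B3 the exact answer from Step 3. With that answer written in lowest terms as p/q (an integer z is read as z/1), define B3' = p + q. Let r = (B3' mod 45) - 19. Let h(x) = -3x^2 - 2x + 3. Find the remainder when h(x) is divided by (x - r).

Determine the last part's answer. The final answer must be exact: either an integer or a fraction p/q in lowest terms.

-702

Step 1: 6*(-14)^3 - 3*(-14)^2 - 2*(-14)^1 + 5 = (-16464) + (-588) + (28) + (5) = -17019; answer -17019
Step 2: B1 = -17019; w = -11; a(2) = 2*(42) - 3*(-11) = 117; iterating: a(2)=117, a(3)=108, a(4)=-135, a(5)=-594, a(6)=-783, a(7)=216, a(8)=2781, a(9)=4914, a(10)=1485, a(11)=-11772, a(12)=-27999, a(13)=-20682; answer -20682
Step 3: B2 = -20682; c = 5; total draws C(16,4) = 1820; favorable C(5,1)*C(11,3) = 825; P = 165/364; answer 165/364
Step 4: B3 = 165/364; threaded value p + q = 529; r = 15; remainder = value at the root: -3*(15)^2 - 2*(15)^1 + 3 = (-675) + (-30) + (3) = -702; answer -702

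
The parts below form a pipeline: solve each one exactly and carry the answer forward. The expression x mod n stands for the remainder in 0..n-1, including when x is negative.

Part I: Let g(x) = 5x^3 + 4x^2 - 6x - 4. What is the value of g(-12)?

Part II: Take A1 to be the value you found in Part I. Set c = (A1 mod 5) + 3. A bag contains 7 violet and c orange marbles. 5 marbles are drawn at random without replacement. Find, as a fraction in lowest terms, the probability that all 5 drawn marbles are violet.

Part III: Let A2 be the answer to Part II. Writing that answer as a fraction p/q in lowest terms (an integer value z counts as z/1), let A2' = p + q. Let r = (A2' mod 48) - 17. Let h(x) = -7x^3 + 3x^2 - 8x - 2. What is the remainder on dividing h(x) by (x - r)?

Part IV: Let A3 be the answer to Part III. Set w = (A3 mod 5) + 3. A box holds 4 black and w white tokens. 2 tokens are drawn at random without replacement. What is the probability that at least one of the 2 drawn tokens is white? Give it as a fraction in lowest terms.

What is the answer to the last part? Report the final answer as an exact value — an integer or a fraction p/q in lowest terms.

11/14

Part I: 5*(-12)^3 + 4*(-12)^2 - 6*(-12)^1 - 4 = (-8640) + (576) + (72) + (-4) = -7996; answer -7996
Part II: A1 = -7996; c = 7; total draws C(14,5) = 2002; favorable C(7,5) = 21; P = 3/286; answer 3/286
Part III: A2 = 3/286; threaded value p + q = 289; r = -16; remainder = value at the root: -7*(-16)^3 + 3*(-16)^2 - 8*(-16)^1 - 2 = (28672) + (768) + (128) + (-2) = 29566; answer 29566
Part IV: A3 = 29566; w = 4; total draws C(8,2) = 28; complement C(4,2) = 6; favorable 28 - 6 = 22; P = 11/14; answer 11/14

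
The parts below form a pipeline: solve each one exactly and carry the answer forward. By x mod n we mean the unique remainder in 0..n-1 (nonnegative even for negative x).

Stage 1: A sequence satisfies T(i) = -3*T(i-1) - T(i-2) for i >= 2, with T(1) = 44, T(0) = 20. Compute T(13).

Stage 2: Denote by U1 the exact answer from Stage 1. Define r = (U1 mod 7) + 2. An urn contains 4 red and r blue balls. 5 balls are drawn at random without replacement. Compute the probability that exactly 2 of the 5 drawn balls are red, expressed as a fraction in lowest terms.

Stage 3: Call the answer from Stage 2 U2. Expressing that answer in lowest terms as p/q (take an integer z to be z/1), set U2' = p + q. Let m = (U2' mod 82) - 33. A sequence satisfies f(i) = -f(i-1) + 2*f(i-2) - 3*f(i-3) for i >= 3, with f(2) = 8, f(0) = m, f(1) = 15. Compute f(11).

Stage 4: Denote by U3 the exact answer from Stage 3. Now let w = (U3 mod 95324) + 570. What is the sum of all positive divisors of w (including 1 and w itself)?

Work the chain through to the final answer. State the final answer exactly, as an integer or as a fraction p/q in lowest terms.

Stage 1: T(2) = -3*(44) - 1*(20) = -152; iterating: T(2)=-152, T(3)=412, T(4)=-1084, T(5)=2840, T(6)=-7436, T(7)=19468, T(8)=-50968, T(9)=133436, T(10)=-349340, T(11)=914584, T(12)=-2394412, T(13)=6268652; answer 6268652
Stage 2: U1 = 6268652; r = 7; total draws C(11,5) = 462; favorable C(4,2)*C(7,3) = 210; P = 5/11; answer 5/11
Stage 3: U2 = 5/11; threaded value p + q = 16; m = -17; f(3) = -1*(8) + 2*(15) - 3*(-17) = 73; iterating: f(3)=73, f(4)=-102, f(5)=224, f(6)=-647, f(7)=1401, f(8)=-3367, f(9)=8110, f(10)=-19047, f(11)=45368; answer 45368
Stage 4: U3 = 45368; w = 45938; 45938 = 2 * 103 * 223; sigma = (1 + 2) * (1 + 103) * (1 + 223) = 3 * 104 * 224 = 69888; answer 69888

69888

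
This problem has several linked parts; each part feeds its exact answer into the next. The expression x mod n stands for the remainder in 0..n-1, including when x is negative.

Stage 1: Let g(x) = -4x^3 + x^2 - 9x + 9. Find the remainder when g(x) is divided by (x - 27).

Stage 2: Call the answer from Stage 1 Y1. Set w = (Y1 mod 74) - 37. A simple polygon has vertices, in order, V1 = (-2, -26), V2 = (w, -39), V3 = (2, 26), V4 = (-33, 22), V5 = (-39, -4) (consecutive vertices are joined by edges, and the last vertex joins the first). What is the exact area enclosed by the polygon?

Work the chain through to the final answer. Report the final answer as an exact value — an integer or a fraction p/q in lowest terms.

1995

Stage 1: remainder = value at the root: -4*(27)^3 + 1*(27)^2 - 9*(27)^1 + 9 = (-78732) + (729) + (-243) + (9) = -78237; answer -78237
Stage 2: Y1 = -78237; w = 18; cross terms: (-2*-39 - 18*-26)=546, (18*26 - 2*-39)=546, (2*22 - -33*26)=902, (-33*-4 - -39*22)=990, (-39*-26 - -2*-4)=1006; twice the area = |3990| = 3990; area = 1995; answer 1995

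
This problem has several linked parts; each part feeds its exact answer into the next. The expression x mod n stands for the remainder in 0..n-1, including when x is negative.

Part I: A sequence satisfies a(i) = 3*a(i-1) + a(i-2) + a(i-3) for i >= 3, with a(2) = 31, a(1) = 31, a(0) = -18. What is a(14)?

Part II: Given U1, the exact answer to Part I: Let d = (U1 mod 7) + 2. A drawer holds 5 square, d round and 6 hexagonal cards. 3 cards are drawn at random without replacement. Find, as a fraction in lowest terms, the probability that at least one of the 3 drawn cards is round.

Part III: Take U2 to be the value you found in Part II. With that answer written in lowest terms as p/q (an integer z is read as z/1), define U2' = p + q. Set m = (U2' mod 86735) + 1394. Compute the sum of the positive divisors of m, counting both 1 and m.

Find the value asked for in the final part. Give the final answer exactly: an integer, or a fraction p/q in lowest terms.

2388

Part I: a(3) = 3*(31) + 1*(31) + 1*(-18) = 106; iterating: a(3)=106, a(4)=380, a(5)=1277, a(6)=4317, a(7)=14608, a(8)=49418, a(9)=167179, a(10)=565563, a(11)=1913286, a(12)=6472600, a(13)=21896649, a(14)=74075833; answer 74075833
Part II: U1 = 74075833; d = 8; total draws C(19,3) = 969; complement C(11,3) = 165; favorable 969 - 165 = 804; P = 268/323; answer 268/323
Part III: U2 = 268/323; threaded value p + q = 591; m = 1985; 1985 = 5 * 397; sigma = (1 + 5) * (1 + 397) = 6 * 398 = 2388; answer 2388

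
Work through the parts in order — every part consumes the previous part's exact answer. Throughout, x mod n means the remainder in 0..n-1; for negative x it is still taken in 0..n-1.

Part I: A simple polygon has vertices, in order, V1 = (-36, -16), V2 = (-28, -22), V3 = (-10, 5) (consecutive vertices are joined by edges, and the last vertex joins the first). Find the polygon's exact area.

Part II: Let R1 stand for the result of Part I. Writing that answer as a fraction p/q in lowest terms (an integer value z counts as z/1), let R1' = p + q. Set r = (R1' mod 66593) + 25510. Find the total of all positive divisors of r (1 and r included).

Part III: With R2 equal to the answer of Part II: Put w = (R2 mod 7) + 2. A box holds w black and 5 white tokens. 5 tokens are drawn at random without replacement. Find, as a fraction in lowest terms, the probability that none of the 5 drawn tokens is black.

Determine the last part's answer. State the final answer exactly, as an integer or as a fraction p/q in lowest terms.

Part I: cross terms: (-36*-22 - -28*-16)=344, (-28*5 - -10*-22)=-360, (-10*-16 - -36*5)=340; twice the area = |324| = 324; area = 162; answer 162
Part II: R1 = 162; threaded value p + q = 163; r = 25673; 25673 is prime, so its only divisors are 1 and 25673; sigma = 1 + 25673 = 25674; answer 25674
Part III: R2 = 25674; w = 7; total draws C(12,5) = 792; favorable C(5,5) = 1; P = 1/792; answer 1/792

1/792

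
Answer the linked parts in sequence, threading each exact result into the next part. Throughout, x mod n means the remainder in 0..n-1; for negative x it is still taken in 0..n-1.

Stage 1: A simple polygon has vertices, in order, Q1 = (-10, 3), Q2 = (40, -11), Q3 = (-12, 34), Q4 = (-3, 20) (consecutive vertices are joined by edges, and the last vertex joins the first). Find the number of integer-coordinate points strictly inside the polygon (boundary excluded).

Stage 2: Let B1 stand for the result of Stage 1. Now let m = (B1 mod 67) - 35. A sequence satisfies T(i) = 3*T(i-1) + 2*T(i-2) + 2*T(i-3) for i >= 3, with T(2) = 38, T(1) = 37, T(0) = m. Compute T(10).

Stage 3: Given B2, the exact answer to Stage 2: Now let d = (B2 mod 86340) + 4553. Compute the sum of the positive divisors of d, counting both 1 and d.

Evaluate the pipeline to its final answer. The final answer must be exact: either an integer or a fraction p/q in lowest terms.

105336

Stage 1: cross terms: (-10*-11 - 40*3)=-10, (40*34 - -12*-11)=1228, (-12*20 - -3*34)=-138, (-3*3 - -10*20)=191; twice the area = |1271| = 1271; area = 1271/2; boundary points = 2 + 1 + 1 + 1 = 5; strictly interior points = area - boundary/2 + 1 = 634; answer 634
Stage 2: B1 = 634; m = -4; T(3) = 3*(38) + 2*(37) + 2*(-4) = 180; iterating: T(3)=180, T(4)=690, T(5)=2506, T(6)=9258, T(7)=34166, T(8)=126026, T(9)=464926, T(10)=1715162; answer 1715162
Stage 3: B2 = 1715162; d = 79255; 79255 = 5 * 11^2 * 131; sigma = (1 + 5) * (1 + 11 + 121) * (1 + 131) = 6 * 133 * 132 = 105336; answer 105336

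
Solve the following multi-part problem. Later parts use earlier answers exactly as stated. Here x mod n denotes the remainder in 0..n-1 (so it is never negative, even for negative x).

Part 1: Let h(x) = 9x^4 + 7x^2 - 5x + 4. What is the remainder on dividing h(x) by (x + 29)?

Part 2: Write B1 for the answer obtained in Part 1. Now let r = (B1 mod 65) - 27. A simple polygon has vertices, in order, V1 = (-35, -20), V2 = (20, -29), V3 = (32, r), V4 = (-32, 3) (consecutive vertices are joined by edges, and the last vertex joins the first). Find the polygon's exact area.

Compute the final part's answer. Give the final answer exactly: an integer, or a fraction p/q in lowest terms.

Part 1: remainder = value at the root: 9*(-29)^4 + 7*(-29)^2 - 5*(-29)^1 + 4 = (6365529) + (5887) + (145) + (4) = 6371565; answer 6371565
Part 2: B1 = 6371565; r = -22; cross terms: (-35*-29 - 20*-20)=1415, (20*-22 - 32*-29)=488, (32*3 - -32*-22)=-608, (-32*-20 - -35*3)=745; twice the area = |2040| = 2040; area = 1020; answer 1020

1020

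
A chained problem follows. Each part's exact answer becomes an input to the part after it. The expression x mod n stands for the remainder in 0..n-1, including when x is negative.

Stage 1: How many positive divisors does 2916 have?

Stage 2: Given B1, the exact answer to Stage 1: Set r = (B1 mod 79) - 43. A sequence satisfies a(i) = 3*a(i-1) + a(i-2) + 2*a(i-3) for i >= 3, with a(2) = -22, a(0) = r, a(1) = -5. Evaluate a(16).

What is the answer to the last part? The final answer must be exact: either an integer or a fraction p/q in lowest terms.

-1090165817

Stage 1: 2916 = 2^2 * 3^6; number of divisors = (2+1) * (6+1) = 21; answer 21
Stage 2: B1 = 21; r = -22; a(3) = 3*(-22) + 1*(-5) + 2*(-22) = -115; iterating: a(3)=-115, a(4)=-377, a(5)=-1290, a(6)=-4477, a(7)=-15475, a(8)=-53482, a(9)=-184875, a(10)=-639057, a(11)=-2209010, a(12)=-7635837, a(13)=-26394635, a(14)=-91237762, a(15)=-315379595, a(16)=-1090165817; answer -1090165817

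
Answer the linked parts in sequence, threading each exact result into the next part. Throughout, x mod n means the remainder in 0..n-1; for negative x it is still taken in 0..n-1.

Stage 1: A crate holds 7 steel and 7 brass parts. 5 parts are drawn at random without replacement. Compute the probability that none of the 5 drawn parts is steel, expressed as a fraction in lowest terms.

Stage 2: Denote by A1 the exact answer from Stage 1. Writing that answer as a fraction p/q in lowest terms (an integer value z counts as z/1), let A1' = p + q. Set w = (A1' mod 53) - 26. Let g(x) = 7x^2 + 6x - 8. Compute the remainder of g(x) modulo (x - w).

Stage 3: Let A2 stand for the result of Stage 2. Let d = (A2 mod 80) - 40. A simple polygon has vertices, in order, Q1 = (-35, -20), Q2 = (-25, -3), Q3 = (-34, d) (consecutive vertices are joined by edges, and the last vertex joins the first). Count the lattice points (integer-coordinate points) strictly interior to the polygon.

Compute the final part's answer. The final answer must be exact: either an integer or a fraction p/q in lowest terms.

68

Stage 1: total draws C(14,5) = 2002; favorable C(7,5) = 21; P = 3/286; answer 3/286
Stage 2: A1 = 3/286; threaded value p + q = 289; w = -2; remainder = value at the root: 7*(-2)^2 + 6*(-2)^1 - 8 = (28) + (-12) + (-8) = 8; answer 8
Stage 3: A2 = 8; d = -32; cross terms: (-35*-3 - -25*-20)=-395, (-25*-32 - -34*-3)=698, (-34*-20 - -35*-32)=-440; twice the area = |-137| = 137; area = 137/2; boundary points = 1 + 1 + 1 = 3; strictly interior points = area - boundary/2 + 1 = 68; answer 68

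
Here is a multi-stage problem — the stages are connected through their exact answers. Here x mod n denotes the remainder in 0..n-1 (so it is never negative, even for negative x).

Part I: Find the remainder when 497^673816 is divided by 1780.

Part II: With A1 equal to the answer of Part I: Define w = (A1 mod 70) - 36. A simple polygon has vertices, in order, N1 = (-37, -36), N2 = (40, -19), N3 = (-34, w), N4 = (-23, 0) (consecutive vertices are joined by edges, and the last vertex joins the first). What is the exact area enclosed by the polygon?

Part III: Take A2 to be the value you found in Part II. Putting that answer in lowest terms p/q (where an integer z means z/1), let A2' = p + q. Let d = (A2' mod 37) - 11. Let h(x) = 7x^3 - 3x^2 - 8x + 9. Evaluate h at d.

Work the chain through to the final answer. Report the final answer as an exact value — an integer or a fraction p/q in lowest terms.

14777

Part I: squarings mod 1780: 497^1=497, 497^2=1369, 497^4=1601, 497^8=1, 497^16=1, 497^32=1, 497^64=1, 497^128=1, 497^256=1, 497^512=1, 497^1024=1, 497^2048=1, 497^4096=1, 497^8192=1, 497^16384=1, 497^32768=1, 497^65536=1, 497^131072=1, 497^262144=1, 497^524288=1; 497^673816 = 497^8 * 497^16 * 497^2048 * 497^16384 * 497^131072 * 497^524288 = 1 (mod 1780); answer 1
Part II: A1 = 1; w = -35; cross terms: (-37*-19 - 40*-36)=2143, (40*-35 - -34*-19)=-2046, (-34*0 - -23*-35)=-805, (-23*-36 - -37*0)=828; twice the area = |120| = 120; area = 60; answer 60
Part III: A2 = 60; threaded value p + q = 61; d = 13; 7*(13)^3 - 3*(13)^2 - 8*(13)^1 + 9 = (15379) + (-507) + (-104) + (9) = 14777; answer 14777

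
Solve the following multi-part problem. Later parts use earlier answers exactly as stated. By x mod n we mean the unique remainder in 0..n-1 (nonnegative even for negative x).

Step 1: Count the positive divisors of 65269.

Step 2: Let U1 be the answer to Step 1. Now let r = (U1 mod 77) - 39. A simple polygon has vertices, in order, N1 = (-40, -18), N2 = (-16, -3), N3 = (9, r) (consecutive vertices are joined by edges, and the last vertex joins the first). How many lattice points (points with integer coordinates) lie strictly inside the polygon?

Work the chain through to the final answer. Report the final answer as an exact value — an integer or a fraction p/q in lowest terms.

594

Step 1: 65269 is prime, so its only divisors are 1 and 65269; count = 2; answer 2
Step 2: U1 = 2; r = -37; cross terms: (-40*-3 - -16*-18)=-168, (-16*-37 - 9*-3)=619, (9*-18 - -40*-37)=-1642; twice the area = |-1191| = 1191; area = 1191/2; boundary points = 3 + 1 + 1 = 5; strictly interior points = area - boundary/2 + 1 = 594; answer 594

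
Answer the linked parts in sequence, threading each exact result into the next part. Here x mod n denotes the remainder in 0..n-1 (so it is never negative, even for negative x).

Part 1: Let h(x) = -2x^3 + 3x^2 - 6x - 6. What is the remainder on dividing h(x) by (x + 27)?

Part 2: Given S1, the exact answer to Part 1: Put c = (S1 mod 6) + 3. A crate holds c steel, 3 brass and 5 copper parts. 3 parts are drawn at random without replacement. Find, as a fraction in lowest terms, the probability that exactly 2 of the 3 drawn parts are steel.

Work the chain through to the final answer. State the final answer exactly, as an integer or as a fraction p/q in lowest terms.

Part 1: remainder = value at the root: -2*(-27)^3 + 3*(-27)^2 - 6*(-27)^1 - 6 = (39366) + (2187) + (162) + (-6) = 41709; answer 41709
Part 2: S1 = 41709; c = 6; total draws C(14,3) = 364; favorable C(6,2)*C(8,1) = 120; P = 30/91; answer 30/91

30/91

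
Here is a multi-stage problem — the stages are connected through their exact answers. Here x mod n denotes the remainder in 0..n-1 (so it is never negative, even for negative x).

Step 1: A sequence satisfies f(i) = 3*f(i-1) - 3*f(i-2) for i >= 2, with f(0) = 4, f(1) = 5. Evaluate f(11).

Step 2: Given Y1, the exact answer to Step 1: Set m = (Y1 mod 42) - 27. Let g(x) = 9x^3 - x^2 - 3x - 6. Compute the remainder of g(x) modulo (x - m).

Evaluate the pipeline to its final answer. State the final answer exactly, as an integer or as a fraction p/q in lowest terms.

Step 1: f(2) = 3*(5) - 3*(4) = 3; iterating: f(2)=3, f(3)=-6, f(4)=-27, f(5)=-63, f(6)=-108, f(7)=-135, f(8)=-81, f(9)=162, f(10)=729, f(11)=1701; answer 1701
Step 2: Y1 = 1701; m = -6; remainder = value at the root: 9*(-6)^3 - 1*(-6)^2 - 3*(-6)^1 - 6 = (-1944) + (-36) + (18) + (-6) = -1968; answer -1968

-1968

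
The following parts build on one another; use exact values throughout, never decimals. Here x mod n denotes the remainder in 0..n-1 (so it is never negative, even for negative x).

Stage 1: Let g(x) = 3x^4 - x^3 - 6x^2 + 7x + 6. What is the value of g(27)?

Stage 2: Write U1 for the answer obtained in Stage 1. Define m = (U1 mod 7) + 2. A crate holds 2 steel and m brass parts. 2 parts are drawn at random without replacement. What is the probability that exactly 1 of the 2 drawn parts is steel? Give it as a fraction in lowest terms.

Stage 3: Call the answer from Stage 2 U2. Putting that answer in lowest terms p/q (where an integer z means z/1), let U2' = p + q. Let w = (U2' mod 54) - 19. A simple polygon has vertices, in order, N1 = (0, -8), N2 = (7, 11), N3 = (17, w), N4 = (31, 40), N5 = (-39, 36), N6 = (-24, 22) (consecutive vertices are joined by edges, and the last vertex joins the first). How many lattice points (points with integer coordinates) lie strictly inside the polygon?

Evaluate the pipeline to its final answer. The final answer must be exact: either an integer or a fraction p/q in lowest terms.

1807

Stage 1: 3*(27)^4 - 1*(27)^3 - 6*(27)^2 + 7*(27)^1 + 6 = (1594323) + (-19683) + (-4374) + (189) + (6) = 1570461; answer 1570461
Stage 2: U1 = 1570461; m = 6; total draws C(8,2) = 28; favorable C(2,1)*C(6,1) = 12; P = 3/7; answer 3/7
Stage 3: U2 = 3/7; threaded value p + q = 10; w = -9; cross terms: (0*11 - 7*-8)=56, (7*-9 - 17*11)=-250, (17*40 - 31*-9)=959, (31*36 - -39*40)=2676, (-39*22 - -24*36)=6, (-24*-8 - 0*22)=192; twice the area = |3639| = 3639; area = 3639/2; boundary points = 1 + 10 + 7 + 2 + 1 + 6 = 27; strictly interior points = area - boundary/2 + 1 = 1807; answer 1807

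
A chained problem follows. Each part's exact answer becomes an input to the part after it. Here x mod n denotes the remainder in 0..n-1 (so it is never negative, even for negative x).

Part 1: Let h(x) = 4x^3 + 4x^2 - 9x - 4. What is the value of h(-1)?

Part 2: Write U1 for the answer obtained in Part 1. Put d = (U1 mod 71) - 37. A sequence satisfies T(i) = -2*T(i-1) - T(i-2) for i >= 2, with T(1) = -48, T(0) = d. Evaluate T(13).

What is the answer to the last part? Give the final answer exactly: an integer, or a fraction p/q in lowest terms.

Part 1: 4*(-1)^3 + 4*(-1)^2 - 9*(-1)^1 - 4 = (-4) + (4) + (9) + (-4) = 5; answer 5
Part 2: U1 = 5; d = -32; T(2) = -2*(-48) - 1*(-32) = 128; iterating: T(2)=128, T(3)=-208, T(4)=288, T(5)=-368, T(6)=448, T(7)=-528, T(8)=608, T(9)=-688, T(10)=768, T(11)=-848, T(12)=928, T(13)=-1008; answer -1008

-1008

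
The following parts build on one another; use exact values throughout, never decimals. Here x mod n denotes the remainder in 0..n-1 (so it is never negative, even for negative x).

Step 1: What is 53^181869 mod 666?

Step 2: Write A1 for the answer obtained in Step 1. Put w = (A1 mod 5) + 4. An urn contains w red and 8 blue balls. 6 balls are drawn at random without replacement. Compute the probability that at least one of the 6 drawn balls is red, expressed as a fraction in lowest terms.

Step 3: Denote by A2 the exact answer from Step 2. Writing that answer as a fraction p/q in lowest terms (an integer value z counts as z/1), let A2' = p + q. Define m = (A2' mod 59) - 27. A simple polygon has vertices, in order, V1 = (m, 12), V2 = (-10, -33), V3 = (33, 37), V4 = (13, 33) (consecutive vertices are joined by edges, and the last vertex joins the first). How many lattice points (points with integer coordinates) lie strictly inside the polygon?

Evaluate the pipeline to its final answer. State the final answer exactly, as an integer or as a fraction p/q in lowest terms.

360

Step 1: squarings mod 666: 53^1=53, 53^2=145, 53^4=379, 53^8=451, 53^16=271, 53^32=181, 53^64=127, 53^128=145, 53^256=379, 53^512=451, 53^1024=271, 53^2048=181, 53^4096=127, 53^8192=145, 53^16384=379, 53^32768=451, 53^65536=271, 53^131072=181; 53^181869 = 53^1 * 53^4 * 53^8 * 53^32 * 53^64 * 53^512 * 53^1024 * 53^16384 * 53^32768 * 53^131072 = 269 (mod 666); answer 269
Step 2: A1 = 269; w = 8; total draws C(16,6) = 8008; complement C(8,6) = 28; favorable 8008 - 28 = 7980; P = 285/286; answer 285/286
Step 3: A2 = 285/286; threaded value p + q = 571; m = 13; cross terms: (13*-33 - -10*12)=-309, (-10*37 - 33*-33)=719, (33*33 - 13*37)=608, (13*12 - 13*33)=-273; twice the area = |745| = 745; area = 745/2; boundary points = 1 + 1 + 4 + 21 = 27; strictly interior points = area - boundary/2 + 1 = 360; answer 360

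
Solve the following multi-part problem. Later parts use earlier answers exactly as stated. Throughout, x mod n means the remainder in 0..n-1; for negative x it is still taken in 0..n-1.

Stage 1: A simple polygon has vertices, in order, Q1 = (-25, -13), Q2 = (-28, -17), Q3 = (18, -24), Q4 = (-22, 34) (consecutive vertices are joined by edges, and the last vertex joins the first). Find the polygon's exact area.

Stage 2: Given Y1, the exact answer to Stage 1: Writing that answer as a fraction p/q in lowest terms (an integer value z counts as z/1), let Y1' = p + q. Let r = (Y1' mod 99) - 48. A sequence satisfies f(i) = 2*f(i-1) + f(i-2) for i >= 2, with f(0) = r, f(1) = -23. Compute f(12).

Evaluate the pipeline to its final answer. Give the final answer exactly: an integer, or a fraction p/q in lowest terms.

Stage 1: cross terms: (-25*-17 - -28*-13)=61, (-28*-24 - 18*-17)=978, (18*34 - -22*-24)=84, (-22*-13 - -25*34)=1136; twice the area = |2259| = 2259; area = 2259/2; answer 2259/2
Stage 2: Y1 = 2259/2; threaded value p + q = 2261; r = 35; f(2) = 2*(-23) + 1*(35) = -11; iterating: f(2)=-11, f(3)=-45, f(4)=-101, f(5)=-247, f(6)=-595, f(7)=-1437, f(8)=-3469, f(9)=-8375, f(10)=-20219, f(11)=-48813, f(12)=-117845; answer -117845

-117845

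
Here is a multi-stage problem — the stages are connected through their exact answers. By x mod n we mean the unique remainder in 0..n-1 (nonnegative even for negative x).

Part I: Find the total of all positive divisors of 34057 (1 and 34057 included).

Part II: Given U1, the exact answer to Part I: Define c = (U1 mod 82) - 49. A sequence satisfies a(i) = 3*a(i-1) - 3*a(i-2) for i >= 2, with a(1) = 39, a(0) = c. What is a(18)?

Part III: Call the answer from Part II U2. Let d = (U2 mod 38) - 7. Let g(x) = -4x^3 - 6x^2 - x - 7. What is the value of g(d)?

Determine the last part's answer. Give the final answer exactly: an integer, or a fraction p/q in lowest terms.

-4617

Part I: 34057 is prime, so its only divisors are 1 and 34057; sigma = 1 + 34057 = 34058; answer 34058
Part II: U1 = 34058; c = -21; a(2) = 3*(39) - 3*(-21) = 180; iterating: a(2)=180, a(3)=423, a(4)=729, a(5)=918, a(6)=567, a(7)=-1053, a(8)=-4860, a(9)=-11421, a(10)=-19683, a(11)=-24786, a(12)=-15309, a(13)=28431, a(14)=131220, a(15)=308367, a(16)=531441, a(17)=669222, a(18)=413343; answer 413343
Part III: U2 = 413343; d = 10; -4*(10)^3 - 6*(10)^2 - 1*(10)^1 - 7 = (-4000) + (-600) + (-10) + (-7) = -4617; answer -4617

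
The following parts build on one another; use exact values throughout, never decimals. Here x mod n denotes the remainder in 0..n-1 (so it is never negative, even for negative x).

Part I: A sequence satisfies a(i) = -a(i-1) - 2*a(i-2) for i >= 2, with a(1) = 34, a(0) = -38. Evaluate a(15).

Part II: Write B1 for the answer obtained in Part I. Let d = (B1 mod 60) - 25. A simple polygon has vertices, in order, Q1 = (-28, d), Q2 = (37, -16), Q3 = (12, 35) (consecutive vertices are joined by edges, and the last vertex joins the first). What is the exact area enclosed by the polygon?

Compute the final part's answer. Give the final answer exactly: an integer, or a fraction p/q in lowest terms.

1145

Part I: a(2) = -1*(34) - 2*(-38) = 42; iterating: a(2)=42, a(3)=-110, a(4)=26, a(5)=194, a(6)=-246, a(7)=-142, a(8)=634, a(9)=-350, a(10)=-918, a(11)=1618, a(12)=218, a(13)=-3454, a(14)=3018, a(15)=3890; answer 3890
Part II: B1 = 3890; d = 25; cross terms: (-28*-16 - 37*25)=-477, (37*35 - 12*-16)=1487, (12*25 - -28*35)=1280; twice the area = |2290| = 2290; area = 1145; answer 1145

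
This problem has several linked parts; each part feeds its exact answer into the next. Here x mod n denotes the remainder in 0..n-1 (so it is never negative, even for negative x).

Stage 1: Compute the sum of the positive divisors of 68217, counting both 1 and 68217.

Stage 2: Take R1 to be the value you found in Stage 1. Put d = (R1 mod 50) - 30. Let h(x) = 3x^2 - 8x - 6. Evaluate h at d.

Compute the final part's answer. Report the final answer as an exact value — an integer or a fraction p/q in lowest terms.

1354

Stage 1: 68217 = 3 * 22739; sigma = (1 + 3) * (1 + 22739) = 4 * 22740 = 90960; answer 90960
Stage 2: R1 = 90960; d = -20; 3*(-20)^2 - 8*(-20)^1 - 6 = (1200) + (160) + (-6) = 1354; answer 1354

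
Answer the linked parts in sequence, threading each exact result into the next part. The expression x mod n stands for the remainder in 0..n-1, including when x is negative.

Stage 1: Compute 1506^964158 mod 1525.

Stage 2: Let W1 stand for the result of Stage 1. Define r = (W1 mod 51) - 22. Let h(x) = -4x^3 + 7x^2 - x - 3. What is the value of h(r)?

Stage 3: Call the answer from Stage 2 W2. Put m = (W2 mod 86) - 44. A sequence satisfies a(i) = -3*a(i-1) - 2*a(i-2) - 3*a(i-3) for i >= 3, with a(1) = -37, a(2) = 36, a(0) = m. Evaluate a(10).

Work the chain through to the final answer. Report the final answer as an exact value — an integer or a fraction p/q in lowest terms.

141603

Stage 1: squarings mod 1525: 1506^1=1506, 1506^2=361, 1506^4=696, 1506^8=991, 1506^16=1506, 1506^32=361, 1506^64=696, 1506^128=991, 1506^256=1506, 1506^512=361, 1506^1024=696, 1506^2048=991, 1506^4096=1506, 1506^8192=361, 1506^16384=696, 1506^32768=991, 1506^65536=1506, 1506^131072=361, 1506^262144=696, 1506^524288=991; 1506^964158 = 1506^2 * 1506^4 * 1506^8 * 1506^16 * 1506^32 * 1506^512 * 1506^1024 * 1506^4096 * 1506^8192 * 1506^32768 * 1506^131072 * 1506^262144 * 1506^524288 = 766 (mod 1525); answer 766
Stage 2: W1 = 766; r = -21; -4*(-21)^3 + 7*(-21)^2 - 1*(-21)^1 - 3 = (37044) + (3087) + (21) + (-3) = 40149; answer 40149
Stage 3: W2 = 40149; m = 29; a(3) = -3*(36) - 2*(-37) - 3*(29) = -121; iterating: a(3)=-121, a(4)=402, a(5)=-1072, a(6)=2775, a(7)=-7387, a(8)=19827, a(9)=-53032, a(10)=141603; answer 141603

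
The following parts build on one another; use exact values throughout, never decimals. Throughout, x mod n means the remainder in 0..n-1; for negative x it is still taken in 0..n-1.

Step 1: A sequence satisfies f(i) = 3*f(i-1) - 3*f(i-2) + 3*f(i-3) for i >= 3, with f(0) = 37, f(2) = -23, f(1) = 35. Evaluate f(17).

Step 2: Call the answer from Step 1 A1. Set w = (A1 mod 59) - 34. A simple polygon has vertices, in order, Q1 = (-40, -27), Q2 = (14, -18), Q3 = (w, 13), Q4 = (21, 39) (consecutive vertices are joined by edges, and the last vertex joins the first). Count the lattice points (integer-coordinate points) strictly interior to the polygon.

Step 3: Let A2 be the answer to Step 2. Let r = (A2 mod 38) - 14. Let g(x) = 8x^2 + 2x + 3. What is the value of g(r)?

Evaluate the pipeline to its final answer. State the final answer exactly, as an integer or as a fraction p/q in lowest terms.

39

Step 1: f(3) = 3*(-23) - 3*(35) + 3*(37) = -63; iterating: f(3)=-63, f(4)=-15, f(5)=75, f(6)=81, f(7)=-27, f(8)=-99, f(9)=27, f(10)=297, f(11)=513, f(12)=729, f(13)=1539, f(14)=3969, f(15)=9477, f(16)=21141, f(17)=46899; answer 46899
Step 2: A1 = 46899; w = 19; cross terms: (-40*-18 - 14*-27)=1098, (14*13 - 19*-18)=524, (19*39 - 21*13)=468, (21*-27 - -40*39)=993; twice the area = |3083| = 3083; area = 3083/2; boundary points = 9 + 1 + 2 + 1 = 13; strictly interior points = area - boundary/2 + 1 = 1536; answer 1536
Step 3: A2 = 1536; r = 2; 8*(2)^2 + 2*(2)^1 + 3 = (32) + (4) + (3) = 39; answer 39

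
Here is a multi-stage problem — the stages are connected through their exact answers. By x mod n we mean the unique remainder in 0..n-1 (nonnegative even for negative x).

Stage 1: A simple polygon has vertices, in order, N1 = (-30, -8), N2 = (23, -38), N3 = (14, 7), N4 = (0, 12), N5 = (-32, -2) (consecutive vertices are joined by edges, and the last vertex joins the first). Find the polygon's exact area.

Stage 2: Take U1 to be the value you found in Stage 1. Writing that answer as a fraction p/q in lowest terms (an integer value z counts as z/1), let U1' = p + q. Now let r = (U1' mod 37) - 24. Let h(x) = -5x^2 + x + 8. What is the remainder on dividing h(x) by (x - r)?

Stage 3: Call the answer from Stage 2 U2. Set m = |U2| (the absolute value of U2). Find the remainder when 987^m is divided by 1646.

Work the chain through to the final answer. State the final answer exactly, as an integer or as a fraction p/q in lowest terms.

1261

Stage 1: cross terms: (-30*-38 - 23*-8)=1324, (23*7 - 14*-38)=693, (14*12 - 0*7)=168, (0*-2 - -32*12)=384, (-32*-8 - -30*-2)=196; twice the area = |2765| = 2765; area = 2765/2; answer 2765/2
Stage 2: U1 = 2765/2; threaded value p + q = 2767; r = 5; remainder = value at the root: -5*(5)^2 + 1*(5)^1 + 8 = (-125) + (5) + (8) = -112; answer -112
Stage 3: U2 = -112; m = 112; squarings mod 1646: 987^1=987, 987^2=1383, 987^4=37, 987^8=1369, 987^16=1013, 987^32=711, 987^64=199; 987^112 = 987^16 * 987^32 * 987^64 = 1261 (mod 1646); answer 1261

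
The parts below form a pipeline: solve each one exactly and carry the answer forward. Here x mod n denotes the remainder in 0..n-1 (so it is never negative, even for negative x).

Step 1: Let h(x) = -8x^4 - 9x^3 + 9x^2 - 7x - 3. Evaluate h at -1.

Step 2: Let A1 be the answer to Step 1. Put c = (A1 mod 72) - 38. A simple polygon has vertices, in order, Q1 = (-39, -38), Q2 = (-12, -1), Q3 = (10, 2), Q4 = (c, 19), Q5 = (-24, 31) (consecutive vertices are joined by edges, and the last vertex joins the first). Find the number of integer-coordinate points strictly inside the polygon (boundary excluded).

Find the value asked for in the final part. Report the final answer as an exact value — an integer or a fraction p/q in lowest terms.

Step 1: -8*(-1)^4 - 9*(-1)^3 + 9*(-1)^2 - 7*(-1)^1 - 3 = (-8) + (9) + (9) + (7) + (-3) = 14; answer 14
Step 2: A1 = 14; c = -24; cross terms: (-39*-1 - -12*-38)=-417, (-12*2 - 10*-1)=-14, (10*19 - -24*2)=238, (-24*31 - -24*19)=-288, (-24*-38 - -39*31)=2121; twice the area = |1640| = 1640; area = 820; boundary points = 1 + 1 + 17 + 12 + 3 = 34; strictly interior points = area - boundary/2 + 1 = 804; answer 804

804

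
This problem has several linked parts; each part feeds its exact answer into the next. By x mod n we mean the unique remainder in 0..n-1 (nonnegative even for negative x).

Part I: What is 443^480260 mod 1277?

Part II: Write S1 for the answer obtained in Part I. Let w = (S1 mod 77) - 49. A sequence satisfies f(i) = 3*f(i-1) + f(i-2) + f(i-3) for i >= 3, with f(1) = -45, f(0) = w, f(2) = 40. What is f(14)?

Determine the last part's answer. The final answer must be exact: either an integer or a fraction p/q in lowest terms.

39661470

Part I: squarings mod 1277: 443^1=443, 443^2=868, 443^4=1271, 443^8=36, 443^16=19, 443^32=361, 443^64=67, 443^128=658, 443^256=61, 443^512=1167, 443^1024=607, 443^2048=673, 443^4096=871, 443^8192=103, 443^16384=393, 443^32768=1209, 443^65536=793, 443^131072=565, 443^262144=1252; 443^480260 = 443^4 * 443^1024 * 443^4096 * 443^16384 * 443^65536 * 443^131072 * 443^262144 = 964 (mod 1277); answer 964
Part II: S1 = 964; w = -9; f(3) = 3*(40) + 1*(-45) + 1*(-9) = 66; iterating: f(3)=66, f(4)=193, f(5)=685, f(6)=2314, f(7)=7820, f(8)=26459, f(9)=89511, f(10)=302812, f(11)=1024406, f(12)=3465541, f(13)=11723841, f(14)=39661470; answer 39661470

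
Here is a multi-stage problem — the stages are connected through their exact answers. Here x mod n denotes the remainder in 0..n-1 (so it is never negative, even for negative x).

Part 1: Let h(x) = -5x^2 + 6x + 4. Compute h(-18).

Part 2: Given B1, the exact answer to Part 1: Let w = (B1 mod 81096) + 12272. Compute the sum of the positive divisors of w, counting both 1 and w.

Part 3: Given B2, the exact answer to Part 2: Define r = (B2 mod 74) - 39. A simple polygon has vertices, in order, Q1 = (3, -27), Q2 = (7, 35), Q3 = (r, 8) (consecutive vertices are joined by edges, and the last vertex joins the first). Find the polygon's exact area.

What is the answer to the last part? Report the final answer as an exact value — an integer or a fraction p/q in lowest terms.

194

Part 1: -5*(-18)^2 + 6*(-18)^1 + 4 = (-1620) + (-108) + (4) = -1724; answer -1724
Part 2: B1 = -1724; w = 91644; 91644 = 2^2 * 3 * 7 * 1091; sigma = (1 + 2 + 4) * (1 + 3) * (1 + 7) * (1 + 1091) = 7 * 4 * 8 * 1092 = 244608; answer 244608
Part 3: B2 = 244608; r = -1; cross terms: (3*35 - 7*-27)=294, (7*8 - -1*35)=91, (-1*-27 - 3*8)=3; twice the area = |388| = 388; area = 194; answer 194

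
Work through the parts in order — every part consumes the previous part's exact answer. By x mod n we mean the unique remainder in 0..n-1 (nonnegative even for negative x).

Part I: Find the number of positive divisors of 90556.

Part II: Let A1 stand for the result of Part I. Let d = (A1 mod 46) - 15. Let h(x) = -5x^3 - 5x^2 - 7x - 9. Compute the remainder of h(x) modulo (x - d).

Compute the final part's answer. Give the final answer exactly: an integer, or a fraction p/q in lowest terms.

3294

Part I: 90556 = 2^2 * 22639; number of divisors = (2+1) * (1+1) = 6; answer 6
Part II: A1 = 6; d = -9; remainder = value at the root: -5*(-9)^3 - 5*(-9)^2 - 7*(-9)^1 - 9 = (3645) + (-405) + (63) + (-9) = 3294; answer 3294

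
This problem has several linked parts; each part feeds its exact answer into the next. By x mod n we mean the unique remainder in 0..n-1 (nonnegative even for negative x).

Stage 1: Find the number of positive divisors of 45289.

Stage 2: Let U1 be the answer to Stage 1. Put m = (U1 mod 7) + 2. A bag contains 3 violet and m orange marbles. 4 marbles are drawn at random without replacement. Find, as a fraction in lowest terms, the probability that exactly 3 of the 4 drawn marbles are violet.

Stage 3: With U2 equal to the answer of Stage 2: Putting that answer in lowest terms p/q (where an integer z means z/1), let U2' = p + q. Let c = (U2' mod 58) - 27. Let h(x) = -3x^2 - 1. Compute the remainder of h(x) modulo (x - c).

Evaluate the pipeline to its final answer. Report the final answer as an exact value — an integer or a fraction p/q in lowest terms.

Stage 1: 45289 is prime, so its only divisors are 1 and 45289; count = 2; answer 2
Stage 2: U1 = 2; m = 4; total draws C(7,4) = 35; favorable C(3,3)*C(4,1) = 4; P = 4/35; answer 4/35
Stage 3: U2 = 4/35; threaded value p + q = 39; c = 12; remainder = value at the root: -3*(12)^2 - 1 = (-432) + (-1) = -433; answer -433

-433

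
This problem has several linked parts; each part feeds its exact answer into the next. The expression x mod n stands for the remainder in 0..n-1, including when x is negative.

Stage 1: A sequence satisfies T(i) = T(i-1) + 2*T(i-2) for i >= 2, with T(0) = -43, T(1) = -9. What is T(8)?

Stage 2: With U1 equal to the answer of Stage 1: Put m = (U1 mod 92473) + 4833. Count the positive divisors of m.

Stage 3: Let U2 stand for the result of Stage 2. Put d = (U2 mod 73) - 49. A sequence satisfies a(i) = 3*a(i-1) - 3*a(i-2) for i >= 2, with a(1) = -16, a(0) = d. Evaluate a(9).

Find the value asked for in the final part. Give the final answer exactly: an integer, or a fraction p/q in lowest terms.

Stage 1: T(2) = 1*(-9) + 2*(-43) = -95; iterating: T(2)=-95, T(3)=-113, T(4)=-303, T(5)=-529, T(6)=-1135, T(7)=-2193, T(8)=-4463; answer -4463
Stage 2: U1 = -4463; m = 92843; 92843 = 227 * 409; number of divisors = (1+1) * (1+1) = 4; answer 4
Stage 3: U2 = 4; d = -45; a(2) = 3*(-16) - 3*(-45) = 87; iterating: a(2)=87, a(3)=309, a(4)=666, a(5)=1071, a(6)=1215, a(7)=432, a(8)=-2349, a(9)=-8343; answer -8343

-8343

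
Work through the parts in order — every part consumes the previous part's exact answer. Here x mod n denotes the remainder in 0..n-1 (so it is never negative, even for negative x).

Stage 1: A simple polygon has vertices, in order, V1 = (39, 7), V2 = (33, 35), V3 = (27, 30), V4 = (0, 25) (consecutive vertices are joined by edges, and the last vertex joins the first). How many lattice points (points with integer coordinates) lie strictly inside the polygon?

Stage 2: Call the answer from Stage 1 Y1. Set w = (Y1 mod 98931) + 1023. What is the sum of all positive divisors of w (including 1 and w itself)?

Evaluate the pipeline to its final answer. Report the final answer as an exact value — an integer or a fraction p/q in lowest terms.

Stage 1: cross terms: (39*35 - 33*7)=1134, (33*30 - 27*35)=45, (27*25 - 0*30)=675, (0*7 - 39*25)=-975; twice the area = |879| = 879; area = 879/2; boundary points = 2 + 1 + 1 + 3 = 7; strictly interior points = area - boundary/2 + 1 = 437; answer 437
Stage 2: Y1 = 437; w = 1460; 1460 = 2^2 * 5 * 73; sigma = (1 + 2 + 4) * (1 + 5) * (1 + 73) = 7 * 6 * 74 = 3108; answer 3108

3108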